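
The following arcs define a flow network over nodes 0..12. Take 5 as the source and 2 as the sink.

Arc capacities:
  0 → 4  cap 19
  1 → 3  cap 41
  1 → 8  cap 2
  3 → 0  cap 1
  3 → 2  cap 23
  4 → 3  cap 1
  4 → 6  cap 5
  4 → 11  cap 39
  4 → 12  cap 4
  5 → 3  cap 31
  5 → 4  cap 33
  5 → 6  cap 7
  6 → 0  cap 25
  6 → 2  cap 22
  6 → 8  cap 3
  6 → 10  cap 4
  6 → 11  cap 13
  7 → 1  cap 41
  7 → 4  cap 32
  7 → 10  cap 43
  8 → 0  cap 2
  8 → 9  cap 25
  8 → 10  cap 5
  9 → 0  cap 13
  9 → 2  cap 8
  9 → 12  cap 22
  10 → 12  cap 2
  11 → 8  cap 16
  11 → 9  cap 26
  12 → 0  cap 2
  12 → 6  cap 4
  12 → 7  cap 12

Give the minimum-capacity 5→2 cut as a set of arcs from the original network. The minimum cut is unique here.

augment #1: 5→3→2 push 23
augment #2: 5→6→2 push 7
augment #3: 5→4→6→2 push 5
augment #4: 5→4→11→9→2 push 8
augment #5: 5→4→12→6→2 push 4
max flow = 47; residual-reachable set from 5 gives S-side
cut edges (S→T): {(3,2), (4,6), (5,6), (9,2), (12,6)} total cap 47

Min-cut arcs: {(3,2), (4,6), (5,6), (9,2), (12,6)} (total capacity 47)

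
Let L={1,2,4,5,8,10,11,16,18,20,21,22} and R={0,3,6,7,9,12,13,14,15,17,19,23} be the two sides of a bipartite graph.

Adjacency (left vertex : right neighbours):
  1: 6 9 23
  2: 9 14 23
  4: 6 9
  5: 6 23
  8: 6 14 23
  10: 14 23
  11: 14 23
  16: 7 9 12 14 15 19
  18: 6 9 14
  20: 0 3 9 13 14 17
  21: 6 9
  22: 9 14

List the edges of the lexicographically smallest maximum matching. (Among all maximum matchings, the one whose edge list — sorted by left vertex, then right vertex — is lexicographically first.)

Lex-smallest maximum matching: {(1,6), (2,9), (5,23), (8,14), (16,7), (20,0)}

|M| = 6 (so the lex-smallest maximum matching has 6 edges)
process left vertices in ascending order; for each, take the smallest-labelled available neighbour that still permits 6 edges overall, or leave it unmatched if none does
lex-smallest matching: {1-6, 2-9, 5-23, 8-14, 16-7, 20-0}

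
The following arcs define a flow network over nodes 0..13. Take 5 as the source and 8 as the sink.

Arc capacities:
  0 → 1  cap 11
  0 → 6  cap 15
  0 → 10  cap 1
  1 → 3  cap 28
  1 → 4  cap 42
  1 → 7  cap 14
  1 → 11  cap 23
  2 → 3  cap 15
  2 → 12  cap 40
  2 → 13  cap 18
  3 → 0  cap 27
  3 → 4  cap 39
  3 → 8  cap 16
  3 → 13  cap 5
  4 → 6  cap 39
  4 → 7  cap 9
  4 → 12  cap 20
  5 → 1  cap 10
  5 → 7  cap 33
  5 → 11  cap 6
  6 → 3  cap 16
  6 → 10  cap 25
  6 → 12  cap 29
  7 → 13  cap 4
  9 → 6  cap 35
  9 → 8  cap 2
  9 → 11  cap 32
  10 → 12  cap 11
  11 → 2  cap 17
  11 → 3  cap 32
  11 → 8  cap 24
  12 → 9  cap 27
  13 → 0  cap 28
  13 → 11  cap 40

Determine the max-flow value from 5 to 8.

Maximum flow value: 20

augment #1: 5→11→8 bottleneck 6, total now 6
augment #2: 5→1→3→8 bottleneck 10, total now 16
augment #3: 5→7→13→11→8 bottleneck 4, total now 20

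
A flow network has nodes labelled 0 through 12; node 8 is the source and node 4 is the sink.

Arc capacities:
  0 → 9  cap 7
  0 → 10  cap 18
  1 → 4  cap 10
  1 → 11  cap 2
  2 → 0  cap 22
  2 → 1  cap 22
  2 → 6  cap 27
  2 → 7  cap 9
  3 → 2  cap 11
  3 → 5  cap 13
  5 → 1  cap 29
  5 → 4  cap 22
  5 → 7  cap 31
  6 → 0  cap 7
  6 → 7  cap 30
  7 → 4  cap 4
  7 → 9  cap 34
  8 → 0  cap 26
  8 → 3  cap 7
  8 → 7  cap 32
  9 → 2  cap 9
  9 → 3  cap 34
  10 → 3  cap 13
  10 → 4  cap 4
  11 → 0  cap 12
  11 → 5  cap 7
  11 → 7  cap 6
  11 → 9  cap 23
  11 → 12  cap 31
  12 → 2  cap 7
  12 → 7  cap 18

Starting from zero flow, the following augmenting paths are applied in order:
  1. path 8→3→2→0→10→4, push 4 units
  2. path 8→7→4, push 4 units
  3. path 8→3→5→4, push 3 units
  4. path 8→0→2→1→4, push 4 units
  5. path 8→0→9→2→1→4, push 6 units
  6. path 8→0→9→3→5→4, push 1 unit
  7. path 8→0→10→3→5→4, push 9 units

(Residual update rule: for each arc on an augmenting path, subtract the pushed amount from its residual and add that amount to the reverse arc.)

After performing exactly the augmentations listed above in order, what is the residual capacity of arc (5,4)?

after path 1 (8→3→2→0→10→4, push 4): res(5,4)=22
after path 2 (8→7→4, push 4): res(5,4)=22
after path 3 (8→3→5→4, push 3): res(5,4)=19
after path 4 (8→0→2→1→4, push 4): res(5,4)=19
after path 5 (8→0→9→2→1→4, push 6): res(5,4)=19
after path 6 (8→0→9→3→5→4, push 1): res(5,4)=18
after path 7 (8→0→10→3→5→4, push 9): res(5,4)=9

Residual capacity of (5,4): 9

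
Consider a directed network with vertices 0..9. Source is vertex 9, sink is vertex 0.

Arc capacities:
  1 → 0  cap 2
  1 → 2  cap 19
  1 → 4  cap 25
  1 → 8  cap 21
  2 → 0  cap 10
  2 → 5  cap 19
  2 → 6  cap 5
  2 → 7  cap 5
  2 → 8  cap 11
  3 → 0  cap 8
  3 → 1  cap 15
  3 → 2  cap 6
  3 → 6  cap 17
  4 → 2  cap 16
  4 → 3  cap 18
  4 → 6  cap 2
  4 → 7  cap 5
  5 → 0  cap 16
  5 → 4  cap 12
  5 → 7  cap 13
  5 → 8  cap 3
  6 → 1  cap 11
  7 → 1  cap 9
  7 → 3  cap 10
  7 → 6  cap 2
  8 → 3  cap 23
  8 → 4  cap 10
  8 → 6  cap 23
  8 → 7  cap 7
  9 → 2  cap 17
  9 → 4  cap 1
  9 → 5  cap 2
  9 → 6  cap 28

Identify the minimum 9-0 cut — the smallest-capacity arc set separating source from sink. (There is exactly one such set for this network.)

augment #1: 9→2→0 push 10
augment #2: 9→5→0 push 2
augment #3: 9→2→5→0 push 7
augment #4: 9→4→3→0 push 1
augment #5: 9→6→1→0 push 2
augment #6: 9→6→1→2→5→0 push 7
augment #7: 9→6→1→4→3→0 push 2
max flow = 31; residual-reachable set from 9 gives S-side
cut edges (S→T): {(6,1), (9,2), (9,4), (9,5)} total cap 31

Min-cut arcs: {(6,1), (9,2), (9,4), (9,5)} (total capacity 31)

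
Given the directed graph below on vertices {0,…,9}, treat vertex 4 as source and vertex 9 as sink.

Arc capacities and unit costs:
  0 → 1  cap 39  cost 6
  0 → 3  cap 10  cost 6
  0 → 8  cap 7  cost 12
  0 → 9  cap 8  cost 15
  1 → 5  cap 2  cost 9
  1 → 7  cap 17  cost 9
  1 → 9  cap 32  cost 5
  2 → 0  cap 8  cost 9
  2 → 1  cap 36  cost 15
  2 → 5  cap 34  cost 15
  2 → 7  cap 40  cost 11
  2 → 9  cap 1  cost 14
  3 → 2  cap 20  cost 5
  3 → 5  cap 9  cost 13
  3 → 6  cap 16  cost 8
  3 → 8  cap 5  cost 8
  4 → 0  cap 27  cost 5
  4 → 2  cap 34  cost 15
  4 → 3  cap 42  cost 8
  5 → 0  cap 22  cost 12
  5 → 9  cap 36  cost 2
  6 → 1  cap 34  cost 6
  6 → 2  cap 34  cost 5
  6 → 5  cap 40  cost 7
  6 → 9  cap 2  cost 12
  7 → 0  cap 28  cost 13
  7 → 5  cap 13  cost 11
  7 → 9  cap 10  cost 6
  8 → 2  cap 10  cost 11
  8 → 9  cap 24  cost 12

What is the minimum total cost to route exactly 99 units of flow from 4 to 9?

shortest-cost path #1: 4→0→1→9 push 27 @ unit cost 16 (adds 432)
shortest-cost path #2: 4→3→5→9 push 9 @ unit cost 23 (adds 207)
shortest-cost path #3: 4→3→6→5→9 push 16 @ unit cost 25 (adds 400)
shortest-cost path #4: 4→3→2→9 push 1 @ unit cost 27 (adds 27)
shortest-cost path #5: 4→3→8→9 push 5 @ unit cost 28 (adds 140)
shortest-cost path #6: 4→3→2→5→9 push 11 @ unit cost 30 (adds 330)
shortest-cost path #7: 4→2→7→9 push 10 @ unit cost 32 (adds 320)
shortest-cost path #8: 4→2→5→6→1→9 push 5 @ unit cost 34 (adds 170)
shortest-cost path #9: 4→2→5→6→9 push 2 @ unit cost 35 (adds 70)
shortest-cost path #10: 4→2→5→6→1→0→9 push 8 @ unit cost 38 (adds 304)
shortest-cost path #11: 4→2→5→6→1→0→8→9 push 1 @ unit cost 47 (adds 47)
shortest-cost path #12: 4→2→0→8→9 push 4 @ unit cost 48 (adds 192)
total cost = 2639

Minimum cost for 99 units: 2639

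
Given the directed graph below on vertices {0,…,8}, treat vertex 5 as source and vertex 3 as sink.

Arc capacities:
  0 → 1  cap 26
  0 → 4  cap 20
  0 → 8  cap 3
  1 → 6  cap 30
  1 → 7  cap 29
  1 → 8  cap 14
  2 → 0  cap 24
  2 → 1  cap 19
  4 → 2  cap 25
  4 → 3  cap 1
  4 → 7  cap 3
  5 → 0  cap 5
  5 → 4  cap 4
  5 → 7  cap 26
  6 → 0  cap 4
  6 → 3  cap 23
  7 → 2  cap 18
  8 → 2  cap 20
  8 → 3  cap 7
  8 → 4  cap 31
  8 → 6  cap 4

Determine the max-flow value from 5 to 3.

augment #1: 5→4→3 bottleneck 1, total now 1
augment #2: 5→0→8→3 bottleneck 3, total now 4
augment #3: 5→0→1→6→3 bottleneck 2, total now 6
augment #4: 5→4→2→1→6→3 bottleneck 3, total now 9
augment #5: 5→7→2→1→6→3 bottleneck 16, total now 25
augment #6: 5→7→2→0→1→6→3 bottleneck 2, total now 27

Maximum flow value: 27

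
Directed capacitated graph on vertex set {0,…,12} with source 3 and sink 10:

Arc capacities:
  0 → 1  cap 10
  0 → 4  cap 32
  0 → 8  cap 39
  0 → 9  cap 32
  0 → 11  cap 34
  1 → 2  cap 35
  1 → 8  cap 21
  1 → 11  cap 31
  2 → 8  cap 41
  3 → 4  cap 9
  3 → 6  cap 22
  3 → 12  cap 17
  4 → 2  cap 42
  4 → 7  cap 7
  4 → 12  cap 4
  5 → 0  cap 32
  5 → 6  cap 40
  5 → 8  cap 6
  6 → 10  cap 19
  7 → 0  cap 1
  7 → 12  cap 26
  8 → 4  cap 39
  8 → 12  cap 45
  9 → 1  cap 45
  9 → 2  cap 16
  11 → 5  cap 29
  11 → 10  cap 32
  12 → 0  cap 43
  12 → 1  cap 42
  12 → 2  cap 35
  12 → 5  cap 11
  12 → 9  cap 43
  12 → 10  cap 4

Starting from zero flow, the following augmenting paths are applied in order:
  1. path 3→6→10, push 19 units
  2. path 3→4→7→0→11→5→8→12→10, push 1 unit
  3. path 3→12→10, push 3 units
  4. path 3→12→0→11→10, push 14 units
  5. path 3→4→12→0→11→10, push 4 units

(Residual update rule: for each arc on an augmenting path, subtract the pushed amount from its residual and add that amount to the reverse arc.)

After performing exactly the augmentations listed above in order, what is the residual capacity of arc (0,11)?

Residual capacity of (0,11): 15

after path 1 (3→6→10, push 19): res(0,11)=34
after path 2 (3→4→7→0→11→5→8→12→10, push 1): res(0,11)=33
after path 3 (3→12→10, push 3): res(0,11)=33
after path 4 (3→12→0→11→10, push 14): res(0,11)=19
after path 5 (3→4→12→0→11→10, push 4): res(0,11)=15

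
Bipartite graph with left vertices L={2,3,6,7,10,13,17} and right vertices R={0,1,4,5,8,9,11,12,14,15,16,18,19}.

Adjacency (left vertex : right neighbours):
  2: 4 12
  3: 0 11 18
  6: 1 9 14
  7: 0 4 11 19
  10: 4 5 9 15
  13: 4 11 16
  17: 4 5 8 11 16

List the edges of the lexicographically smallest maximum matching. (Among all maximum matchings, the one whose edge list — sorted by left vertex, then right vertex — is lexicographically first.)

Lex-smallest maximum matching: {(2,4), (3,0), (6,1), (7,11), (10,5), (13,16), (17,8)}

|M| = 7 (so the lex-smallest maximum matching has 7 edges)
process left vertices in ascending order; for each, take the smallest-labelled available neighbour that still permits 7 edges overall, or leave it unmatched if none does
lex-smallest matching: {2-4, 3-0, 6-1, 7-11, 10-5, 13-16, 17-8}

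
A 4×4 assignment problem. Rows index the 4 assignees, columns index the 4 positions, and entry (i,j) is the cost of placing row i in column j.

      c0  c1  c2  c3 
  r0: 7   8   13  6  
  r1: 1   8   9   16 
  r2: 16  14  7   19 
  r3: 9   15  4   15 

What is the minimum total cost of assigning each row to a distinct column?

optimal assignment: row0→col3 (cost 6), row1→col0 (cost 1), row2→col1 (cost 14), row3→col2 (cost 4)
total = 6 + 1 + 14 + 4 = 25

Minimum assignment cost: 25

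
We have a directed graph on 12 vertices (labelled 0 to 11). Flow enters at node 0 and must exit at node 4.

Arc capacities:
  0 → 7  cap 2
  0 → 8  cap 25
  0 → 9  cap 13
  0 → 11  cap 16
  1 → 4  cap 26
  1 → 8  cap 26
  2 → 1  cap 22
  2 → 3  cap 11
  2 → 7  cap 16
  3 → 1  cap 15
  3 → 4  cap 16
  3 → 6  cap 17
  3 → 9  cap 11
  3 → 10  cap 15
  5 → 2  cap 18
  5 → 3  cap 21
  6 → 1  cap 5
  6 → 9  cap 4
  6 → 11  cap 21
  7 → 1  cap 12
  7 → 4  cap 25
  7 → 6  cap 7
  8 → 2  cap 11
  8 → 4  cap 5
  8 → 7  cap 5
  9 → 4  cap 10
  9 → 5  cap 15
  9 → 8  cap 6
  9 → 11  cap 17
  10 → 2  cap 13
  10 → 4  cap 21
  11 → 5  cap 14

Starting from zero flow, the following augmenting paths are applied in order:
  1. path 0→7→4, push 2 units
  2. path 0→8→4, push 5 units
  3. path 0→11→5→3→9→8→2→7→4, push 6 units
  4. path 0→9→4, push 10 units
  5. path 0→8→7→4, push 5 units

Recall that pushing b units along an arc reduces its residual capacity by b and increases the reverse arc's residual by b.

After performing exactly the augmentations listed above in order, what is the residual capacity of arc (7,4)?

Residual capacity of (7,4): 12

after path 1 (0→7→4, push 2): res(7,4)=23
after path 2 (0→8→4, push 5): res(7,4)=23
after path 3 (0→11→5→3→9→8→2→7→4, push 6): res(7,4)=17
after path 4 (0→9→4, push 10): res(7,4)=17
after path 5 (0→8→7→4, push 5): res(7,4)=12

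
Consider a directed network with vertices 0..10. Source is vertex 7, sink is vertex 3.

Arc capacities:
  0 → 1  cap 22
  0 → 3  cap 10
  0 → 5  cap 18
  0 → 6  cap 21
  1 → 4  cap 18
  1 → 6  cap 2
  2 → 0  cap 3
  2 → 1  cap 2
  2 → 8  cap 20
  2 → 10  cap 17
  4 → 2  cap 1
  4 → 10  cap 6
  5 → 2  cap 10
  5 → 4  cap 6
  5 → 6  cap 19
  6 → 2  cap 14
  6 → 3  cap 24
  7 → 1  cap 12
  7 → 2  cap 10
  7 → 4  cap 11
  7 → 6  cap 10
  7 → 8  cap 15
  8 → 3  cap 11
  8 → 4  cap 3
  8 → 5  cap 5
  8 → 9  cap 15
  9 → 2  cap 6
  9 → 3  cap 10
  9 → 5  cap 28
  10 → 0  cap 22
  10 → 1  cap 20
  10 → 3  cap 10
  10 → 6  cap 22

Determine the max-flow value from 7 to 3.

augment #1: 7→6→3 bottleneck 10, total now 10
augment #2: 7→8→3 bottleneck 11, total now 21
augment #3: 7→1→6→3 bottleneck 2, total now 23
augment #4: 7→2→0→3 bottleneck 3, total now 26
augment #5: 7→2→10→3 bottleneck 7, total now 33
augment #6: 7→4→10→3 bottleneck 3, total now 36
augment #7: 7→8→9→3 bottleneck 4, total now 40
augment #8: 7→4→10→0→3 bottleneck 3, total now 43
augment #9: 7→4→2→8→9→3 bottleneck 1, total now 44

Maximum flow value: 44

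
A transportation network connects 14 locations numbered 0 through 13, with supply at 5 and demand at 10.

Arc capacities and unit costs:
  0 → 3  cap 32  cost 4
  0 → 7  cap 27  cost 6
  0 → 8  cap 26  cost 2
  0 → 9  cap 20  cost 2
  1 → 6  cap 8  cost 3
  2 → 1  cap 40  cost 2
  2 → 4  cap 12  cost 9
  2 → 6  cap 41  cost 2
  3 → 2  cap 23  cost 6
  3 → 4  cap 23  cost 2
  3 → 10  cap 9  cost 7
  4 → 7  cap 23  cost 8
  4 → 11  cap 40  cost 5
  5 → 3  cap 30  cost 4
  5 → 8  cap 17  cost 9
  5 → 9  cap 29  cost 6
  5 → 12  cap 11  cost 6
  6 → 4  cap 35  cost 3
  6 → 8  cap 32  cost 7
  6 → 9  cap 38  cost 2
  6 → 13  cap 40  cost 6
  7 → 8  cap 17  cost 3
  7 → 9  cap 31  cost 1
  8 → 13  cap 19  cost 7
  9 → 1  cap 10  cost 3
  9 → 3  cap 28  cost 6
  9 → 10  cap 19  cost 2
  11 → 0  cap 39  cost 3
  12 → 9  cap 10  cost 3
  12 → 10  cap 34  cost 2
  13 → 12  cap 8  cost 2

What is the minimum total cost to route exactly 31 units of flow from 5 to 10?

shortest-cost path #1: 5→9→10 push 19 @ unit cost 8 (adds 152)
shortest-cost path #2: 5→12→10 push 11 @ unit cost 8 (adds 88)
shortest-cost path #3: 5→3→10 push 1 @ unit cost 11 (adds 11)
total cost = 251

Minimum cost for 31 units: 251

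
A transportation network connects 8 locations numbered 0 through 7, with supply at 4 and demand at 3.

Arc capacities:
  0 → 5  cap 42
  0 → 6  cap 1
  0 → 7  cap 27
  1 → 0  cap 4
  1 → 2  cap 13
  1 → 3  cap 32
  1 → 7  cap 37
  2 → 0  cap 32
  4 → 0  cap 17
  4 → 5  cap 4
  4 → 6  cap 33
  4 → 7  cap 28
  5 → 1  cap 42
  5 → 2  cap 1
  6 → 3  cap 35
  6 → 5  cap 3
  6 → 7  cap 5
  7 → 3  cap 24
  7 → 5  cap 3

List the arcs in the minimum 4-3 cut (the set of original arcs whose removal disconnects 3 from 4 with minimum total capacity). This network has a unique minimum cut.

augment #1: 4→6→3 push 33
augment #2: 4→7→3 push 24
augment #3: 4→0→6→3 push 1
augment #4: 4→5→1→3 push 4
augment #5: 4→0→5→1→3 push 16
augment #6: 4→7→5→1→3 push 3
max flow = 81; residual-reachable set from 4 gives S-side
cut edges (S→T): {(4,0), (4,5), (4,6), (7,3), (7,5)} total cap 81

Min-cut arcs: {(4,0), (4,5), (4,6), (7,3), (7,5)} (total capacity 81)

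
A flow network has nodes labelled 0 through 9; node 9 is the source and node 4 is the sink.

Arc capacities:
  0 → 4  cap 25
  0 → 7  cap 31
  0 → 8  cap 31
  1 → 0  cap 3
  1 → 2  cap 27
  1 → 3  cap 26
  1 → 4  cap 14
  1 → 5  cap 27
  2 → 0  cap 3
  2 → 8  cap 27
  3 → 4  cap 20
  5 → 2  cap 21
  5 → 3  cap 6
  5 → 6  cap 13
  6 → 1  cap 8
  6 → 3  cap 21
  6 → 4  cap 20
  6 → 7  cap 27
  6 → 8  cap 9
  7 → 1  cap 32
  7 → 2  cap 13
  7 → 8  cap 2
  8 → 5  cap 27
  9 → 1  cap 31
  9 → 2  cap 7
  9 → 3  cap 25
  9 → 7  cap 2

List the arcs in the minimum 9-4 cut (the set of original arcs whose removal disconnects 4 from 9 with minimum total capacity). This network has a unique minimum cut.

augment #1: 9→1→4 push 14
augment #2: 9→3→4 push 20
augment #3: 9→1→0→4 push 3
augment #4: 9→2→0→4 push 3
augment #5: 9→1→5→6→4 push 13
max flow = 53; residual-reachable set from 9 gives S-side
cut edges (S→T): {(1,0), (1,4), (2,0), (3,4), (5,6)} total cap 53

Min-cut arcs: {(1,0), (1,4), (2,0), (3,4), (5,6)} (total capacity 53)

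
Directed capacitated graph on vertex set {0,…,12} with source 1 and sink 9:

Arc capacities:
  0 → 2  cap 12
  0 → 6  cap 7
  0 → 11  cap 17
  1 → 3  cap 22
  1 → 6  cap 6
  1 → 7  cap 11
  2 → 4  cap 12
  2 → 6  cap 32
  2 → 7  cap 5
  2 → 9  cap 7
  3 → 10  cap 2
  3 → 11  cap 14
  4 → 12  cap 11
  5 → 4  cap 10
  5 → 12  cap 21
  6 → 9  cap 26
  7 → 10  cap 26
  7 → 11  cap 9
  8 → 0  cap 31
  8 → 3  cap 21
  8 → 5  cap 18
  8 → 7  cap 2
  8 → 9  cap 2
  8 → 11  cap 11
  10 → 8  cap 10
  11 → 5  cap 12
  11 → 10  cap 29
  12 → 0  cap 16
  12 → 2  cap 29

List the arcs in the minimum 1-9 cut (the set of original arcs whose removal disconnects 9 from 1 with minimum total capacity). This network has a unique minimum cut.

augment #1: 1→6→9 push 6
augment #2: 1→3→10→8→9 push 2
augment #3: 1→3→11→5→12→2→9 push 7
augment #4: 1→7→10→8→0→6→9 push 7
augment #5: 1→3→11→5→12→2→6→9 push 5
augment #6: 1→7→10→8→0→2→6→9 push 1
max flow = 28; residual-reachable set from 1 gives S-side
cut edges (S→T): {(1,6), (10,8), (11,5)} total cap 28

Min-cut arcs: {(1,6), (10,8), (11,5)} (total capacity 28)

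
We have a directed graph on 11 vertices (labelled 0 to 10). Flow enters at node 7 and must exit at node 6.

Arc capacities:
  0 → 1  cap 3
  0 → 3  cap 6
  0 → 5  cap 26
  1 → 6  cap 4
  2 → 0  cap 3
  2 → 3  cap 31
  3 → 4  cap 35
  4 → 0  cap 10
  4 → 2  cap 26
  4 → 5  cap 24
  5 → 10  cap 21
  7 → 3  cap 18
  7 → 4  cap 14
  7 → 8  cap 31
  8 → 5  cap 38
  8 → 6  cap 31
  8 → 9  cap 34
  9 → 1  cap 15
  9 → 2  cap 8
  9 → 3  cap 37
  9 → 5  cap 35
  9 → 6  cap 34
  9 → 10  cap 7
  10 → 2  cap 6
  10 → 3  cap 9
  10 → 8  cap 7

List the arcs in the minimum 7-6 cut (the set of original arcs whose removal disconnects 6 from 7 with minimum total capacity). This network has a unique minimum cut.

Min-cut arcs: {(0,1), (7,8), (10,8)} (total capacity 41)

augment #1: 7→8→6 push 31
augment #2: 7→4→0→1→6 push 3
augment #3: 7→4→5→10→8→9→6 push 7
max flow = 41; residual-reachable set from 7 gives S-side
cut edges (S→T): {(0,1), (7,8), (10,8)} total cap 41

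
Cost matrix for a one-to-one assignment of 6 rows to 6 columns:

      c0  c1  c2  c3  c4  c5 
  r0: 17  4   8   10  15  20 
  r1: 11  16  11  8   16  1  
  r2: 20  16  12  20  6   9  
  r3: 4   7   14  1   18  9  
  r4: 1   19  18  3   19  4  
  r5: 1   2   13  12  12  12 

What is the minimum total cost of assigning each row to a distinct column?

optimal assignment: row0→col2 (cost 8), row1→col5 (cost 1), row2→col4 (cost 6), row3→col3 (cost 1), row4→col0 (cost 1), row5→col1 (cost 2)
total = 8 + 1 + 6 + 1 + 1 + 2 = 19

Minimum assignment cost: 19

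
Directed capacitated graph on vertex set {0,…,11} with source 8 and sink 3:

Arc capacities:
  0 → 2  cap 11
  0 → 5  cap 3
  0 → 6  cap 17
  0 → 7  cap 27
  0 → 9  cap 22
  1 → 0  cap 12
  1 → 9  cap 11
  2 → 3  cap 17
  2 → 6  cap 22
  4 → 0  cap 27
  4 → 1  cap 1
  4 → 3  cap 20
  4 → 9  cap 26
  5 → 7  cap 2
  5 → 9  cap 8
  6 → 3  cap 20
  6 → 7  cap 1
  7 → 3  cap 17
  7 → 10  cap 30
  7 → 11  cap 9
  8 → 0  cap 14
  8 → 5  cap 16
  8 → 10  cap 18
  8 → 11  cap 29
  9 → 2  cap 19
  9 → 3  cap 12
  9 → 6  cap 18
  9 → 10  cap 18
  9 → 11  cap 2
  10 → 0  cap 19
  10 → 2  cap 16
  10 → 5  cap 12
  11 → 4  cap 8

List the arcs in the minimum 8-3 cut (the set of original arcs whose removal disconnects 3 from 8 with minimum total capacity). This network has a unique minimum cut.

augment #1: 8→0→2→3 push 11
augment #2: 8→0→6→3 push 3
augment #3: 8→5→7→3 push 2
augment #4: 8→5→9→3 push 8
augment #5: 8→10→2→3 push 6
augment #6: 8→11→4→3 push 8
augment #7: 8→10→0→6→3 push 12
max flow = 50; residual-reachable set from 8 gives S-side
cut edges (S→T): {(5,7), (5,9), (8,0), (8,10), (11,4)} total cap 50

Min-cut arcs: {(5,7), (5,9), (8,0), (8,10), (11,4)} (total capacity 50)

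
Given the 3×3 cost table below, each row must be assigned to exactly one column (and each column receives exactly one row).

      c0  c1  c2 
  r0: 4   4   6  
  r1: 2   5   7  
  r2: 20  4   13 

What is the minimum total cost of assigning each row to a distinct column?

Minimum assignment cost: 12

optimal assignment: row0→col2 (cost 6), row1→col0 (cost 2), row2→col1 (cost 4)
total = 6 + 2 + 4 = 12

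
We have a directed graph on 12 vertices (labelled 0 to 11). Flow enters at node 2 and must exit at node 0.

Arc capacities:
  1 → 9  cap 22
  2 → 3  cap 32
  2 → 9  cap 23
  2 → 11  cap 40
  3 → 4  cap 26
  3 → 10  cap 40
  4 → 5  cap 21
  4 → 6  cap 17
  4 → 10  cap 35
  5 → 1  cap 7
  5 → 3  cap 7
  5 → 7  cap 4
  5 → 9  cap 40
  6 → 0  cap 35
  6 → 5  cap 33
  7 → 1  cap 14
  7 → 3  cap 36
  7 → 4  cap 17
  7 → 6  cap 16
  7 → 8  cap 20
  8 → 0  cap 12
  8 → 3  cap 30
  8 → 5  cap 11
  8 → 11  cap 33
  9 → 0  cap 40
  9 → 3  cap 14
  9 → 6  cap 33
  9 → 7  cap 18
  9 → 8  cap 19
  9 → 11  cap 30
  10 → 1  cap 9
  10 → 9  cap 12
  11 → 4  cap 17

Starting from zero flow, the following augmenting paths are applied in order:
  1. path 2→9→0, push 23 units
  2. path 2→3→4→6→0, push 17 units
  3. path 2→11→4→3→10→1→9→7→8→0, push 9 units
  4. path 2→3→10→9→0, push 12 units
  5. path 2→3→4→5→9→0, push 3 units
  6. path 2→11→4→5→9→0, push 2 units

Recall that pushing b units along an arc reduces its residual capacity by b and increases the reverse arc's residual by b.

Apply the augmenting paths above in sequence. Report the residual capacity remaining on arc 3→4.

after path 1 (2→9→0, push 23): res(3,4)=26
after path 2 (2→3→4→6→0, push 17): res(3,4)=9
after path 3 (2→11→4→3→10→1→9→7→8→0, push 9): res(3,4)=18
after path 4 (2→3→10→9→0, push 12): res(3,4)=18
after path 5 (2→3→4→5→9→0, push 3): res(3,4)=15
after path 6 (2→11→4→5→9→0, push 2): res(3,4)=15

Residual capacity of (3,4): 15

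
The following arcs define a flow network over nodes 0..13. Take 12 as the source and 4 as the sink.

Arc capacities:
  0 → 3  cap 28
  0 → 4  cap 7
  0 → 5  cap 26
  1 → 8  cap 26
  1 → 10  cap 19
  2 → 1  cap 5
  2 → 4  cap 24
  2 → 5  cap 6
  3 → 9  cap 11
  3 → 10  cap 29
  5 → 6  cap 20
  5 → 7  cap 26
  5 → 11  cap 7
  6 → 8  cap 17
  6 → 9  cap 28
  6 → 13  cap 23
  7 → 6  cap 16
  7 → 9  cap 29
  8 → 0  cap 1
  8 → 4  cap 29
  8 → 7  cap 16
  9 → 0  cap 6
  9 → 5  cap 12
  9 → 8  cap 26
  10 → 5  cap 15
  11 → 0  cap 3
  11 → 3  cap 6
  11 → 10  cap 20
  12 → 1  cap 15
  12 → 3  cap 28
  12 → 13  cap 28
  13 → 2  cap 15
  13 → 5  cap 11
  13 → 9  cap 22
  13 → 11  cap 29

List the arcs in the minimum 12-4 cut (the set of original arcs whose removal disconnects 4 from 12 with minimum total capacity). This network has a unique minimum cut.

Min-cut arcs: {(0,4), (8,4), (13,2)} (total capacity 51)

augment #1: 12→1→8→4 push 15
augment #2: 12→13→2→4 push 15
augment #3: 12→3→9→0→4 push 6
augment #4: 12→3→9→8→4 push 5
augment #5: 12→13→9→8→4 push 9
augment #6: 12→13→11→0→4 push 1
max flow = 51; residual-reachable set from 12 gives S-side
cut edges (S→T): {(0,4), (8,4), (13,2)} total cap 51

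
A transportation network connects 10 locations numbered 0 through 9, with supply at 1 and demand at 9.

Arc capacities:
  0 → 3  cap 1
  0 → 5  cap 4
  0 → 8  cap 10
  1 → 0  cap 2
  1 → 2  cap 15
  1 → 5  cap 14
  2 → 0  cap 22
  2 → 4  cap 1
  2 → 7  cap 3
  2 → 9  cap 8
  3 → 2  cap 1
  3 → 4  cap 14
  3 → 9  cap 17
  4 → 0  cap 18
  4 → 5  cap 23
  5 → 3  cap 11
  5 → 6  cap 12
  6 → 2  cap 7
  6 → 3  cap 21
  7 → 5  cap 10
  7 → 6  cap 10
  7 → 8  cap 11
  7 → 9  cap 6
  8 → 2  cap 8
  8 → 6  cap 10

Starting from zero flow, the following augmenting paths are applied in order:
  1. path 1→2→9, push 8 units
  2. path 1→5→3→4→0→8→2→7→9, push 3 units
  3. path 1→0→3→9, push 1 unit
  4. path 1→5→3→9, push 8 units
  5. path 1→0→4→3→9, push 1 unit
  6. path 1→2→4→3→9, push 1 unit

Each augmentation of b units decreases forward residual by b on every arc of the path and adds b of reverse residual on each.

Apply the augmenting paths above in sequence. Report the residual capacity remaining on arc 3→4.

Residual capacity of (3,4): 13

after path 1 (1→2→9, push 8): res(3,4)=14
after path 2 (1→5→3→4→0→8→2→7→9, push 3): res(3,4)=11
after path 3 (1→0→3→9, push 1): res(3,4)=11
after path 4 (1→5→3→9, push 8): res(3,4)=11
after path 5 (1→0→4→3→9, push 1): res(3,4)=12
after path 6 (1→2→4→3→9, push 1): res(3,4)=13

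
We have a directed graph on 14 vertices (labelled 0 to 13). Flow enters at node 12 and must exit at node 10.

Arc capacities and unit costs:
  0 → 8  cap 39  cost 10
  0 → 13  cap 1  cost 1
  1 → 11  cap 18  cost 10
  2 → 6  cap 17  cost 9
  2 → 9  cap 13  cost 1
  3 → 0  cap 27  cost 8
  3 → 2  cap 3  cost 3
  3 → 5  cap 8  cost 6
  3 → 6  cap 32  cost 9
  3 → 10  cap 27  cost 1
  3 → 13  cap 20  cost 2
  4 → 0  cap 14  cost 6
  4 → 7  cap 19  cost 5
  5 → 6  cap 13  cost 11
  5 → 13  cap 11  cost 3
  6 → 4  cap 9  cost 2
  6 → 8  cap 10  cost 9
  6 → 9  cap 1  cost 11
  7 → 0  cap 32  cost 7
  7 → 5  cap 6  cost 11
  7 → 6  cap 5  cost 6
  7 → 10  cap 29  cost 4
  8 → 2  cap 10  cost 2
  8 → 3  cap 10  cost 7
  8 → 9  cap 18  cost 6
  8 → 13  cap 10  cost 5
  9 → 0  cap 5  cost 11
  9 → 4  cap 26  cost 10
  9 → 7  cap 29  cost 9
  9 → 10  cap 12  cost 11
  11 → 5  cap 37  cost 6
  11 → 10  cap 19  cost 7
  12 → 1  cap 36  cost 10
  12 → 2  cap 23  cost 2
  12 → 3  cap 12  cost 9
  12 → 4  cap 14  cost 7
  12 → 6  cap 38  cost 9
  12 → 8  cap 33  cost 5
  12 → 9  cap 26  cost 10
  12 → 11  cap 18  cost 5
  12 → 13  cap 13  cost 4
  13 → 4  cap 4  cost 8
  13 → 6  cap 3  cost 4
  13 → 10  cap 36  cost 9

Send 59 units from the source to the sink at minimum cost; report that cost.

Minimum cost for 59 units: 719

shortest-cost path #1: 12→3→10 push 12 @ unit cost 10 (adds 120)
shortest-cost path #2: 12→11→10 push 18 @ unit cost 12 (adds 216)
shortest-cost path #3: 12→13→10 push 13 @ unit cost 13 (adds 169)
shortest-cost path #4: 12→8→3→10 push 10 @ unit cost 13 (adds 130)
shortest-cost path #5: 12→2→9→10 push 6 @ unit cost 14 (adds 84)
total cost = 719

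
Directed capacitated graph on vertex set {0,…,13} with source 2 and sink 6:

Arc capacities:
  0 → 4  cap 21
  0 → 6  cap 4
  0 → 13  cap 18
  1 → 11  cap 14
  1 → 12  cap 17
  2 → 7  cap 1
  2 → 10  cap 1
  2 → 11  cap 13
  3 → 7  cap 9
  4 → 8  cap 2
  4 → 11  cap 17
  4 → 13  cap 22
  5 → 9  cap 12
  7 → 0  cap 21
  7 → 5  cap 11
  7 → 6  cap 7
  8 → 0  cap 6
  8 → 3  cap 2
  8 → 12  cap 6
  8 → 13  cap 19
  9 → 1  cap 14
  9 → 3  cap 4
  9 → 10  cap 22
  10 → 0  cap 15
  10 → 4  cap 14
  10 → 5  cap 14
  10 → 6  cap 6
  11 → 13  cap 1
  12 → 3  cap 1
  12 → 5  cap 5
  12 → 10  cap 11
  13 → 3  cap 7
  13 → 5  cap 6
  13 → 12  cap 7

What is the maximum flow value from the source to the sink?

augment #1: 2→7→6 bottleneck 1, total now 1
augment #2: 2→10→6 bottleneck 1, total now 2
augment #3: 2→11→13→3→7→6 bottleneck 1, total now 3

Maximum flow value: 3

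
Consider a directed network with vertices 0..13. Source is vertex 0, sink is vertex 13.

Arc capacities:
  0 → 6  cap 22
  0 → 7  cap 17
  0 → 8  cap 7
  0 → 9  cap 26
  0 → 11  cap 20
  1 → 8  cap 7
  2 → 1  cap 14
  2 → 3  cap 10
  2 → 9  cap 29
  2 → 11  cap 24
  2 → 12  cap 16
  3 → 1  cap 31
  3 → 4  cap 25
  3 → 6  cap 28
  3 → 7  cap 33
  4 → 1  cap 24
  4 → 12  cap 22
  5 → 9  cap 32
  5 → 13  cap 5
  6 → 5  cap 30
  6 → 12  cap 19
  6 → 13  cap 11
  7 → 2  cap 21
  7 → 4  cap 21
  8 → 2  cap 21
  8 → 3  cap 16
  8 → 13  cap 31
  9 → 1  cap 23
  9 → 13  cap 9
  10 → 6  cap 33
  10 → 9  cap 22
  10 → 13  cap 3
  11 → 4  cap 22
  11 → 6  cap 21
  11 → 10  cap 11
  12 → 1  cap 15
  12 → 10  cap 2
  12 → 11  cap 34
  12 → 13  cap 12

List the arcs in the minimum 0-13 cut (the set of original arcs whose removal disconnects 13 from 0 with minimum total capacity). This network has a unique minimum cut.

Min-cut arcs: {(0,8), (1,8), (5,13), (6,13), (9,13), (10,13), (12,13)} (total capacity 54)

augment #1: 0→6→13 push 11
augment #2: 0→8→13 push 7
augment #3: 0→9→13 push 9
augment #4: 0→6→5→13 push 5
augment #5: 0→6→12→13 push 6
augment #6: 0→11→10→13 push 3
augment #7: 0→7→2→12→13 push 6
augment #8: 0→9→1→8→13 push 7
max flow = 54; residual-reachable set from 0 gives S-side
cut edges (S→T): {(0,8), (1,8), (5,13), (6,13), (9,13), (10,13), (12,13)} total cap 54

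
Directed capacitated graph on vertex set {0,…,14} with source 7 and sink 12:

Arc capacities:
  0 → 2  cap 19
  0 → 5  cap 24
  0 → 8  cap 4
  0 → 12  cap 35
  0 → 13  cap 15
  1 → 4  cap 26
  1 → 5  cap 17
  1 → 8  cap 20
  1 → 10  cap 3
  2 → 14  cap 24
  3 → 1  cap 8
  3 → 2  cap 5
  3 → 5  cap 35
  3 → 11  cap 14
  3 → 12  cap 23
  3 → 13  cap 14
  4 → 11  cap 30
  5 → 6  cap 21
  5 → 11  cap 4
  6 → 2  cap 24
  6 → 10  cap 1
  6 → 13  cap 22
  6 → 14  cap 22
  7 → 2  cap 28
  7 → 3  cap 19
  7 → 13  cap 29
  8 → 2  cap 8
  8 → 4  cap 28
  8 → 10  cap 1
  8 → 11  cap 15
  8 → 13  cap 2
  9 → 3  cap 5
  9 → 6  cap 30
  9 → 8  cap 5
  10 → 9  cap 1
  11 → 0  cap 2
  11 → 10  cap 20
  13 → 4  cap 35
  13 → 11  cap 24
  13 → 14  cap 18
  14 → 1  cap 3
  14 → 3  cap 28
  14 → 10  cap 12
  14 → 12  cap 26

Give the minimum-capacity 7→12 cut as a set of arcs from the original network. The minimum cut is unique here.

Min-cut arcs: {(3,12), (11,0), (14,12)} (total capacity 51)

augment #1: 7→3→12 push 19
augment #2: 7→2→14→12 push 24
augment #3: 7→13→14→12 push 2
augment #4: 7→13→11→0→12 push 2
augment #5: 7→13→14→3→12 push 4
max flow = 51; residual-reachable set from 7 gives S-side
cut edges (S→T): {(3,12), (11,0), (14,12)} total cap 51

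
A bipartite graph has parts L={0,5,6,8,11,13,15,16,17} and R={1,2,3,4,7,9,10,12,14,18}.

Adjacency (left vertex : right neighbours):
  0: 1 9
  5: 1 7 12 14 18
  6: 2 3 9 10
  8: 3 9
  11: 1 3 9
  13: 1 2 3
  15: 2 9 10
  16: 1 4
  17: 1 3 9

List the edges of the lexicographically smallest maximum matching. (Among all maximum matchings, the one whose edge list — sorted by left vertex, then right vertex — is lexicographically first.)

Lex-smallest maximum matching: {(0,1), (5,7), (6,2), (8,3), (11,9), (15,10), (16,4)}

|M| = 7 (so the lex-smallest maximum matching has 7 edges)
process left vertices in ascending order; for each, take the smallest-labelled available neighbour that still permits 7 edges overall, or leave it unmatched if none does
lex-smallest matching: {0-1, 5-7, 6-2, 8-3, 11-9, 15-10, 16-4}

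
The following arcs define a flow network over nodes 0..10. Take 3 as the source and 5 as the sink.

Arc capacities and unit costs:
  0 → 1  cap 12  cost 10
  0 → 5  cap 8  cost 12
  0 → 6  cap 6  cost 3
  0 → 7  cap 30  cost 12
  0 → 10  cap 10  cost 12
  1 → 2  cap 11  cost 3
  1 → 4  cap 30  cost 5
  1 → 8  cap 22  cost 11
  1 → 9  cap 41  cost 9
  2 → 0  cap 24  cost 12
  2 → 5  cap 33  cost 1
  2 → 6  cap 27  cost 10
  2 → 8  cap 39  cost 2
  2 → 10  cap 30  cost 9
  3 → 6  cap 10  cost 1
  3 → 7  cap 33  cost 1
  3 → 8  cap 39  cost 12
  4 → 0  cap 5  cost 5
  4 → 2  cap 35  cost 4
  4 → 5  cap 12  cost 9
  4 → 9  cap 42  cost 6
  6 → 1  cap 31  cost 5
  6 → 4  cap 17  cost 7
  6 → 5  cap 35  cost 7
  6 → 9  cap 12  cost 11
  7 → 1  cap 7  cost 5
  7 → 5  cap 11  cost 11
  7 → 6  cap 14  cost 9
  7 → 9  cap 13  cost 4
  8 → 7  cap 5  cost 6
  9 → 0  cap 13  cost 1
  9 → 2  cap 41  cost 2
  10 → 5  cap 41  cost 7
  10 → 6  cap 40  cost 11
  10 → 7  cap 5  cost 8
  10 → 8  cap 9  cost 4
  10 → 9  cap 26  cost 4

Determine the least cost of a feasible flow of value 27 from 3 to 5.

Minimum cost for 27 units: 224

shortest-cost path #1: 3→6→5 push 10 @ unit cost 8 (adds 80)
shortest-cost path #2: 3→7→9→2→5 push 13 @ unit cost 8 (adds 104)
shortest-cost path #3: 3→7→1→2→5 push 4 @ unit cost 10 (adds 40)
total cost = 224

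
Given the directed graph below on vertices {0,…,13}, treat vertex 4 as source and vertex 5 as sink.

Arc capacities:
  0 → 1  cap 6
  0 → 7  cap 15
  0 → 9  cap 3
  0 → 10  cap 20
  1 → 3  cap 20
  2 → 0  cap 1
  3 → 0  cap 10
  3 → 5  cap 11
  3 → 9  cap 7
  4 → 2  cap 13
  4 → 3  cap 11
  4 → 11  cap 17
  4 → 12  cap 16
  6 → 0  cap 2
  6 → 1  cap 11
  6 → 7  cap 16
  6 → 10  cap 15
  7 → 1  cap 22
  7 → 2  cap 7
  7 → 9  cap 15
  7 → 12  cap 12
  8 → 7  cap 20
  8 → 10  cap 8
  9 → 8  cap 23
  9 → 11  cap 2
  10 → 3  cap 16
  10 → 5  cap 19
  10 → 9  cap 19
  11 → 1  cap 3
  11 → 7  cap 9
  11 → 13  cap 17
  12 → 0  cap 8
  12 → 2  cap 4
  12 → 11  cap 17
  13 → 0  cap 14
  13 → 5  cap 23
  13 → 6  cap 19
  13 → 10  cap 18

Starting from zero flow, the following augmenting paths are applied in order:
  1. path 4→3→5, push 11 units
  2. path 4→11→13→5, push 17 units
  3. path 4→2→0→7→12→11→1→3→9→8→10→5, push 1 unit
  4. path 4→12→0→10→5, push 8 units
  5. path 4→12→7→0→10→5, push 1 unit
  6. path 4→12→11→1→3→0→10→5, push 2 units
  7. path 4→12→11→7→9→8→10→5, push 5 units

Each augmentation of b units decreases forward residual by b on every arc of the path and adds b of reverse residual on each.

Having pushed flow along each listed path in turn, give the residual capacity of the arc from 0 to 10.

after path 1 (4→3→5, push 11): res(0,10)=20
after path 2 (4→11→13→5, push 17): res(0,10)=20
after path 3 (4→2→0→7→12→11→1→3→9→8→10→5, push 1): res(0,10)=20
after path 4 (4→12→0→10→5, push 8): res(0,10)=12
after path 5 (4→12→7→0→10→5, push 1): res(0,10)=11
after path 6 (4→12→11→1→3→0→10→5, push 2): res(0,10)=9
after path 7 (4→12→11→7→9→8→10→5, push 5): res(0,10)=9

Residual capacity of (0,10): 9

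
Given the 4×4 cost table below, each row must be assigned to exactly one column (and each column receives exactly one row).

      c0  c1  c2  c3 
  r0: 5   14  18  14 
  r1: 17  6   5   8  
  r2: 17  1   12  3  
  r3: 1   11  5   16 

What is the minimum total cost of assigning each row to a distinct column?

Minimum assignment cost: 19

one of 2 optimal assignments: row0→col0 (cost 5), row1→col1 (cost 6), row2→col3 (cost 3), row3→col2 (cost 5)
total = 5 + 6 + 3 + 5 = 19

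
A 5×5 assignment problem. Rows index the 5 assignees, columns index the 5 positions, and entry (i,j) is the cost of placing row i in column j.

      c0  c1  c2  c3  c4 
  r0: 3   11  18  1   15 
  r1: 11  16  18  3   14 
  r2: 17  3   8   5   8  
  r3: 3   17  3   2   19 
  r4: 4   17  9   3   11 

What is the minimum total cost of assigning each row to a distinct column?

Minimum assignment cost: 23

optimal assignment: row0→col0 (cost 3), row1→col3 (cost 3), row2→col1 (cost 3), row3→col2 (cost 3), row4→col4 (cost 11)
total = 3 + 3 + 3 + 3 + 11 = 23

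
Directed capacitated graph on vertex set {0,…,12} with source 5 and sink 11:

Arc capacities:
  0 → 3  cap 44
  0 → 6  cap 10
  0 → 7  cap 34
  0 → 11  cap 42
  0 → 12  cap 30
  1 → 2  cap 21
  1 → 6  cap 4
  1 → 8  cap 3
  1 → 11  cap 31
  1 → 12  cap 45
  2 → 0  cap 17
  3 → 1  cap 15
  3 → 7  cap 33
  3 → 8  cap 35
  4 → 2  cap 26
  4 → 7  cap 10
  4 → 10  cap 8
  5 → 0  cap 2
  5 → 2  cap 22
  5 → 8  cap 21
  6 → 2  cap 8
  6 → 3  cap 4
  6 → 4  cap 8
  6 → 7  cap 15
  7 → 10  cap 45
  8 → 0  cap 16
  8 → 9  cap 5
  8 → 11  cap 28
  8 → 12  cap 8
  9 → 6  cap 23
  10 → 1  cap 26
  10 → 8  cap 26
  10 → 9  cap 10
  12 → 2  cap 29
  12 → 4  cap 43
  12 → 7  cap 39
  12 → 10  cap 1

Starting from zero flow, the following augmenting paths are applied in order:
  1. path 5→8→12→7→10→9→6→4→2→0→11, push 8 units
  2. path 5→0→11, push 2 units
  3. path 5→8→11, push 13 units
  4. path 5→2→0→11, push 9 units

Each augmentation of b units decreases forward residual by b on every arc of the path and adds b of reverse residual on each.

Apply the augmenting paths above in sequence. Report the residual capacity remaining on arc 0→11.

Residual capacity of (0,11): 23

after path 1 (5→8→12→7→10→9→6→4→2→0→11, push 8): res(0,11)=34
after path 2 (5→0→11, push 2): res(0,11)=32
after path 3 (5→8→11, push 13): res(0,11)=32
after path 4 (5→2→0→11, push 9): res(0,11)=23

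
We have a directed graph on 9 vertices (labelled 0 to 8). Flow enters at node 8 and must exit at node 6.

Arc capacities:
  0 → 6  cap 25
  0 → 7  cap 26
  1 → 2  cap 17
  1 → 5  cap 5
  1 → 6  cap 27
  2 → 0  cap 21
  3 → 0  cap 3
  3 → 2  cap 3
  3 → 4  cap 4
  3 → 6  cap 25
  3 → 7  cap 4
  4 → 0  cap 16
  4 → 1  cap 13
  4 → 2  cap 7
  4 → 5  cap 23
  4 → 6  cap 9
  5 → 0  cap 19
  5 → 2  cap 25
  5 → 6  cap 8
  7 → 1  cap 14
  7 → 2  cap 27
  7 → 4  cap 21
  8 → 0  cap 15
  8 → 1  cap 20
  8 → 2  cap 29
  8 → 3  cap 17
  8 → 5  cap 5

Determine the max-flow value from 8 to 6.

Maximum flow value: 78

augment #1: 8→0→6 bottleneck 15, total now 15
augment #2: 8→1→6 bottleneck 20, total now 35
augment #3: 8→3→6 bottleneck 17, total now 52
augment #4: 8→5→6 bottleneck 5, total now 57
augment #5: 8→2→0→6 bottleneck 10, total now 67
augment #6: 8→2→0→7→1→6 bottleneck 7, total now 74
augment #7: 8→2→0→7→4→6 bottleneck 4, total now 78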